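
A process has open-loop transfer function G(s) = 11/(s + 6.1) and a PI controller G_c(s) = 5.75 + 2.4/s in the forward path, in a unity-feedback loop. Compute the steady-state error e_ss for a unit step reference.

0

The open loop G_c(s)G(s) has a pole at the origin (type 1), so the static position error constant is infinite and e_ss = 1/(1+∞) = 0.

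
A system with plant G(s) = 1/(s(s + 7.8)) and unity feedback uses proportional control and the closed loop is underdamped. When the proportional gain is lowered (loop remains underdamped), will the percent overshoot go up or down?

decrease

ζ = 7.8/(2√(1K_p)) rises as K_p falls; higher damping means less overshoot.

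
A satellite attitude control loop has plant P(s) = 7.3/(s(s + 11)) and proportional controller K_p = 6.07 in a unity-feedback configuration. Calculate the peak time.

T_p = 0.838 s

The closed-loop denominator s² + 11s + 44.31 gives ω_n = √44.31 = 6.657 and ζ = 11/(2ω_n) = 0.8262.
Damped frequency ω_d = ω_n√(1−ζ²) = 3.75 rad/s, so peak time T_p = π/ω_d = 0.838 s.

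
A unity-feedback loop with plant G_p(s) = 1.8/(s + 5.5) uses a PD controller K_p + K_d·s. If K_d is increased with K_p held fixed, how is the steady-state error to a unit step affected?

unchanged

K_d affects only the transient (the s-coefficient); the DC loop gain, and hence e_ss, depends only on K_p.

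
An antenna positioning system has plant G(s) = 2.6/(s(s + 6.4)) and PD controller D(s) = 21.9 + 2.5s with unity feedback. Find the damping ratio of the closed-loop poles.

ζ = 0.855

Forward path: (21.9 + 2.5s)·2.6/(s(s+6.4)). The closed-loop characteristic equation is s² + (6.4 + 2.6·2.5)s + 2.6·21.9 = 0.
That is s² + 12.9s + 56.94 = 0, so ω_n = 7.546 rad/s and ζ = 12.9/(2·7.546) = 0.8548.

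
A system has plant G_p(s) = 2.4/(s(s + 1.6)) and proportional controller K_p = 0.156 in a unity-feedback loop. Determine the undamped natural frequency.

ω_n = 0.612 rad/s

1 + K_p·G_p(s) = 0 gives s² + 1.6s + 0.3744 = 0.
So ω_n² = 0.3744 ⇒ ω_n = 0.6119 rad/s, and ζ = 1.6/(2ω_n) = 1.31.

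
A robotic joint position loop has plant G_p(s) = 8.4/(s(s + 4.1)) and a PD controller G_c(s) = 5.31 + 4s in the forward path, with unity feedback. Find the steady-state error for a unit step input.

0

The open loop G_c(s)G_p(s) has a pole at the origin (type 1), so the static position error constant is infinite and e_ss = 1/(1+∞) = 0.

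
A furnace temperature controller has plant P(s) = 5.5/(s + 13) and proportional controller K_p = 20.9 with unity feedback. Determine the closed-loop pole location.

Closed-loop transfer function: T(s) = K_p·P(s)/(1 + K_p·P(s)) = 114.9/(s + 13 + 114.9) = 114.9/(s + 127.9).
The closed-loop pole is at s = −127.9.

s = -127.9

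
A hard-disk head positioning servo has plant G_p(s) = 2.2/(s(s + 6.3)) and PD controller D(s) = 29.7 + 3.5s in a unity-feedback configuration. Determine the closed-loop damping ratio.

ζ = 0.866

Forward path: (29.7 + 3.5s)·2.2/(s(s+6.3)). The closed-loop characteristic equation is s² + (6.3 + 2.2·3.5)s + 2.2·29.7 = 0.
That is s² + 14s + 65.34 = 0, so ω_n = 8.083 rad/s and ζ = 14/(2·8.083) = 0.866.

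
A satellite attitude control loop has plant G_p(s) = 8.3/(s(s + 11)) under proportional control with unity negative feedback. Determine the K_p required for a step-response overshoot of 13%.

K_p = 12.3

From %OS = 100·exp(−πζ/√(1−ζ²)) = 13%, ζ = −ln(0.13)/√(π²+ln²(0.13)) = 0.5446.
Characteristic equation s² + 11s + 8.3K_p = 0 gives ζ = 11/(2√(8.3K_p)).
Setting ζ = 0.5446: √(8.3K_p) = 11/(2·0.5446) = 10.1, so K_p = 102/8.3 = 12.3.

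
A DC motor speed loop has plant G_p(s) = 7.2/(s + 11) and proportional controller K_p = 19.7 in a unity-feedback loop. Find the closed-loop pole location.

s = -152.8

Closed-loop transfer function: T(s) = K_p·G_p(s)/(1 + K_p·G_p(s)) = 141.8/(s + 11 + 141.8) = 141.8/(s + 152.8).
The closed-loop pole is at s = −152.8.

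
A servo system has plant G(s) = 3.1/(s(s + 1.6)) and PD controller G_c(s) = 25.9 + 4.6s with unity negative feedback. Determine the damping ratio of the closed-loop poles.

ζ = 0.885

Forward path: (25.9 + 4.6s)·3.1/(s(s+1.6)). The closed-loop characteristic equation is s² + (1.6 + 3.1·4.6)s + 3.1·25.9 = 0.
That is s² + 15.86s + 80.29 = 0, so ω_n = 8.96 rad/s and ζ = 15.86/(2·8.96) = 0.885.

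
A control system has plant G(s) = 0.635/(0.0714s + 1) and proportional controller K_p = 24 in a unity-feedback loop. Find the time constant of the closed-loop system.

Closed loop: T(s) = K_p·G/(1+K_p·G) = 15.24/(0.0714s + 1 + 15.24), with pole at s = −(1 + 15.24)/0.0714 = −227.5.
Closed-loop time constant τ = 1/227.5 = 0.0044 s.

τ = 0.0044 s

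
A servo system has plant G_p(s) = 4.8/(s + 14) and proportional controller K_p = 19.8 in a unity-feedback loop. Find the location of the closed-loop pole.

Closed-loop transfer function: T(s) = K_p·G_p(s)/(1 + K_p·G_p(s)) = 95.04/(s + 14 + 95.04) = 95.04/(s + 109).
The closed-loop pole is at s = −109.

s = -109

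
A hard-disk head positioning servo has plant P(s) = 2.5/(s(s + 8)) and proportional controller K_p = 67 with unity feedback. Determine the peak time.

The closed-loop denominator s² + 8s + 167.5 gives ω_n = √167.5 = 12.94 and ζ = 8/(2ω_n) = 0.3091.
Damped frequency ω_d = ω_n√(1−ζ²) = 12.31 rad/s, so peak time T_p = π/ω_d = 0.255 s.

T_p = 0.255 s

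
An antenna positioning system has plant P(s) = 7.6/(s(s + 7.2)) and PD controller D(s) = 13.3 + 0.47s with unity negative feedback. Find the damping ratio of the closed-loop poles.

ζ = 0.536

Forward path: (13.3 + 0.47s)·7.6/(s(s+7.2)). The closed-loop characteristic equation is s² + (7.2 + 7.6·0.47)s + 7.6·13.3 = 0.
That is s² + 10.77s + 101.1 = 0, so ω_n = 10.05 rad/s and ζ = 10.77/(2·10.05) = 0.5357.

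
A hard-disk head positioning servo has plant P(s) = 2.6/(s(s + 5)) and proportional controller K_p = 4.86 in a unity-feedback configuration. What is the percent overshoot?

4.47%

The closed-loop denominator s² + 5s + 12.64 gives ω_n = √12.64 = 3.555 and ζ = 5/(2ω_n) = 0.7033.
%OS = 100·exp(−πζ/√(1−ζ²)) = 100·exp(−π·0.7033/√0.5054) = 4.47%.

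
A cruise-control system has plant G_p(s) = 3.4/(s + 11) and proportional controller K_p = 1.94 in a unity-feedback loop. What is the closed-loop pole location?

Closed-loop transfer function: T(s) = K_p·G_p(s)/(1 + K_p·G_p(s)) = 6.596/(s + 11 + 6.596) = 6.596/(s + 17.6).
The closed-loop pole is at s = −17.6.

s = -17.6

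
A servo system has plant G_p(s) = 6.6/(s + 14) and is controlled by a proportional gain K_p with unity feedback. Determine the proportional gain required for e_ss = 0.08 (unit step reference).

The loop is type 0, so e_ss(step) = 1/(1 + K_pos) with K_pos = K_p·G_p(0).
G_p(0) = 0.4714. Require 1/(1 + K_p·0.4714) = 0.08, so 1 + 0.4714·K_p = 12.5.
K_p = (12.5 − 1)/0.4714 = 24.4.

K_p = 24.4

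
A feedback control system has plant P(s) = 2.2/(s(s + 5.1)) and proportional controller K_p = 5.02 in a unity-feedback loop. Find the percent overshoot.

2.33%

Closed-loop characteristic equation: s² + 5.1s + 11.04 = 0, so ω_n = 3.323 rad/s and ζ = 5.1/(2·3.323) = 0.7673.
%OS = 100·exp(−πζ/√(1−ζ²)) = 100·exp(−π·0.7673/√0.4112) = 2.33%.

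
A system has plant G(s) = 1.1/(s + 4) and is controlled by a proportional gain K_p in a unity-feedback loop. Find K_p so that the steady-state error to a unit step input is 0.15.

K_p = 20.6

For a type-0 loop with proportional control, e_ss = 1/(1 + K_p·G(0)).
G(0) = 0.275. Require 1/(1 + K_p·0.275) = 0.15, so 1 + 0.275·K_p = 6.667.
K_p = (6.667 − 1)/0.275 = 20.6.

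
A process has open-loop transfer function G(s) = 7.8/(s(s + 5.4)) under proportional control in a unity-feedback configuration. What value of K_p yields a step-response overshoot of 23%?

From %OS = 100·exp(−πζ/√(1−ζ²)) = 23%, ζ = −ln(0.23)/√(π²+ln²(0.23)) = 0.4237.
Characteristic equation s² + 5.4s + 7.8K_p = 0 gives ζ = 5.4/(2√(7.8K_p)).
Setting ζ = 0.4237: √(7.8K_p) = 5.4/(2·0.4237) = 6.372, so K_p = 40.6/7.8 = 5.21.

K_p = 5.21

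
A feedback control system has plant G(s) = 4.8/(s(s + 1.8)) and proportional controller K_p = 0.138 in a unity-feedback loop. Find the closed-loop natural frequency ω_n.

ω_n = 0.814 rad/s

With unity feedback the closed-loop characteristic equation is s² + 1.8s + 0.138·4.8 = s² + 1.8s + 0.6624 = 0.
Matching s² + 2ζω_n s + ω_n²: ω_n = √0.6624 = 0.8139 rad/s and 2ζω_n = 1.8, so ζ = 1.8/(2·0.8139) = 1.11.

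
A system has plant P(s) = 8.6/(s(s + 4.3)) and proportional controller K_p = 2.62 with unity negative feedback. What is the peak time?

T_p = 0.742 s

Closed-loop characteristic equation: s² + 4.3s + 22.53 = 0, so ω_n = 4.747 rad/s and ζ = 4.3/(2·4.747) = 0.4529.
Damped frequency ω_d = ω_n√(1−ζ²) = 4.232 rad/s, so peak time T_p = π/ω_d = 0.742 s.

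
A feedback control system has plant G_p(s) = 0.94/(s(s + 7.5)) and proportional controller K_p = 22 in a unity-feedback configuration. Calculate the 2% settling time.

Closed-loop characteristic equation: s² + 7.5s + 20.68 = 0, so ω_n = 4.548 rad/s and ζ = 7.5/(2·4.548) = 0.8246.
2% settling time T_s ≈ 4/(ζω_n) = 4/3.75 = 1.07 s.

T_s ≈ 1.07 s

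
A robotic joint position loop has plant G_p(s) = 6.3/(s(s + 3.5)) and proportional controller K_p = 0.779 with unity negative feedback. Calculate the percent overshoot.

1.75%

Closed-loop characteristic equation: s² + 3.5s + 4.908 = 0, so ω_n = 2.215 rad/s and ζ = 3.5/(2·2.215) = 0.7899.
%OS = 100·exp(−πζ/√(1−ζ²)) = 100·exp(−π·0.7899/√0.376) = 1.75%.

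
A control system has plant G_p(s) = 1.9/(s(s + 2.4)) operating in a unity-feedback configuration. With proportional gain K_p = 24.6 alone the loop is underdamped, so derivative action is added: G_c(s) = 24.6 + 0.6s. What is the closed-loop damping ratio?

ζ = 0.259

Forward path: (24.6 + 0.6s)·1.9/(s(s+2.4)). The closed-loop characteristic equation is s² + (2.4 + 1.9·0.6)s + 1.9·24.6 = 0.
That is s² + 3.54s + 46.74 = 0, so ω_n = 6.837 rad/s and ζ = 3.54/(2·6.837) = 0.2589.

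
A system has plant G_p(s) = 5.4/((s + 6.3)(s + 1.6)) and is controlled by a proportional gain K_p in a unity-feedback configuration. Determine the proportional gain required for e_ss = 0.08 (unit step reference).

K_p = 21.5

Steady-state error for a unit step on this type-0 loop is 1/(1 + K_p·G_p(0)).
G_p(0) = 0.5357. Require 1/(1 + K_p·0.5357) = 0.08, so 1 + 0.5357·K_p = 12.5.
K_p = (12.5 − 1)/0.5357 = 21.5.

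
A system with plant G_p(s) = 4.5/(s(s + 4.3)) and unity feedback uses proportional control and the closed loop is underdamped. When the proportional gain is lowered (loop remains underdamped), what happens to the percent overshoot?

decrease

ζ = 4.3/(2√(4.5K_p)) rises as K_p falls; higher damping means less overshoot.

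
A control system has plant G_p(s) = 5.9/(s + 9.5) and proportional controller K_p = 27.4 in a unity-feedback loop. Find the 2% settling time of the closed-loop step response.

T_s ≈ 0.0234 s

Closed-loop transfer function: T(s) = K_p·G_p(s)/(1 + K_p·G_p(s)) = 161.7/(s + 9.5 + 161.7) = 161.7/(s + 171.2).
Time constant τ = 1/171.2 = 0.005842 s, so the 2% settling time is about 4τ = 0.0234 s.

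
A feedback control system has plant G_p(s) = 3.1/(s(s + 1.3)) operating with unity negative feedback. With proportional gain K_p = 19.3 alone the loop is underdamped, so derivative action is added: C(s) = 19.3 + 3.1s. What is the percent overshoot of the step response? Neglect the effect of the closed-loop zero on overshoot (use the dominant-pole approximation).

4.39%

Forward path: (19.3 + 3.1s)·3.1/(s(s+1.3)). The closed-loop characteristic equation is s² + (1.3 + 3.1·3.1)s + 3.1·19.3 = 0.
That is s² + 10.91s + 59.83 = 0, so ω_n = 7.735 rad/s and ζ = 10.91/(2·7.735) = 0.7052.
%OS = 100·exp(−πζ/√(1−ζ²)) = 4.39%.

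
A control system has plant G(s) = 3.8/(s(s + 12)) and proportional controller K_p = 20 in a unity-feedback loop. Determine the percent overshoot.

The closed-loop denominator s² + 12s + 76 gives ω_n = √76 = 8.718 and ζ = 12/(2ω_n) = 0.6882.
%OS = 100·exp(−πζ/√(1−ζ²)) = 100·exp(−π·0.6882/√0.5263) = 5.08%.

5.08%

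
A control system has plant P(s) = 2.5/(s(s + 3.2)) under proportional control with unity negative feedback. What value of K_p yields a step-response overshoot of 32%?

From %OS = 100·exp(−πζ/√(1−ζ²)) = 32%, ζ = −ln(0.32)/√(π²+ln²(0.32)) = 0.341.
Characteristic equation s² + 3.2s + 2.5K_p = 0 gives ζ = 3.2/(2√(2.5K_p)).
Setting ζ = 0.341: √(2.5K_p) = 3.2/(2·0.341) = 4.693, so K_p = 22.02/2.5 = 8.81.

K_p = 8.81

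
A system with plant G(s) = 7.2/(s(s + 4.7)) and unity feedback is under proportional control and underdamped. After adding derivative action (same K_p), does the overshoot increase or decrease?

decrease

With PD the characteristic equation becomes s² + (a + K·K_d)s + K·K_p = 0; the damping term grows, ζ rises, overshoot falls.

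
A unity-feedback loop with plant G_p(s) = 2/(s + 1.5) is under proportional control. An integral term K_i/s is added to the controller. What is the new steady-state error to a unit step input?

0

The integrator makes K_pos = lim_{s→0} C(s)G(s) infinite, so e_ss = 1/(1+K_pos) = 0.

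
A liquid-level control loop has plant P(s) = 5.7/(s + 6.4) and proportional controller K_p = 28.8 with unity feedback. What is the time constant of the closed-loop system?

τ = 0.00586 s

Closed-loop transfer function: T(s) = K_p·P(s)/(1 + K_p·P(s)) = 164.2/(s + 6.4 + 164.2) = 164.2/(s + 170.6).
Time constant τ = 1/170.6 = 0.00586 s.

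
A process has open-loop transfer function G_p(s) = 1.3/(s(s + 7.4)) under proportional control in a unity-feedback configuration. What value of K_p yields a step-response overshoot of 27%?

From %OS = 100·exp(−πζ/√(1−ζ²)) = 27%, ζ = −ln(0.27)/√(π²+ln²(0.27)) = 0.3847.
Characteristic equation s² + 7.4s + 1.3K_p = 0 gives ζ = 7.4/(2√(1.3K_p)).
Setting ζ = 0.3847: √(1.3K_p) = 7.4/(2·0.3847) = 9.618, so K_p = 92.5/1.3 = 71.2.

K_p = 71.2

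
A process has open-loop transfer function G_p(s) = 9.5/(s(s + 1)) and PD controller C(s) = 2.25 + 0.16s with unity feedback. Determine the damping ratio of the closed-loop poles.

ζ = 0.273

Forward path: (2.25 + 0.16s)·9.5/(s(s+1)). The closed-loop characteristic equation is s² + (1 + 9.5·0.16)s + 9.5·2.25 = 0.
That is s² + 2.52s + 21.38 = 0, so ω_n = 4.623 rad/s and ζ = 2.52/(2·4.623) = 0.2725.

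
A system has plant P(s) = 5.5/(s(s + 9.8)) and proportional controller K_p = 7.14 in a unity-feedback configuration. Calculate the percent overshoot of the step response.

1.94%

From 1 + K_pP(s) = 0: s² + 9.8s + 39.27 = 0 ⇒ ω_n = 6.267, ζ = 0.7819.
%OS = 100·exp(−πζ/√(1−ζ²)) = 100·exp(−π·0.7819/√0.3886) = 1.94%.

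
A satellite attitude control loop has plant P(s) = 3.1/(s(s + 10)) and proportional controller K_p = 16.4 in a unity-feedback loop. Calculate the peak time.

From 1 + K_pP(s) = 0: s² + 10s + 50.84 = 0 ⇒ ω_n = 7.13, ζ = 0.7012.
Damped frequency ω_d = ω_n√(1−ζ²) = 5.083 rad/s, so peak time T_p = π/ω_d = 0.618 s.

T_p = 0.618 s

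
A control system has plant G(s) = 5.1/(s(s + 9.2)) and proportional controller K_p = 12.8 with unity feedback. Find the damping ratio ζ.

ζ = 0.569

1 + K_p·G(s) = 0 gives s² + 9.2s + 65.28 = 0.
Matching s² + 2ζω_n s + ω_n²: ω_n = √65.28 = 8.08 rad/s and 2ζω_n = 9.2, so ζ = 9.2/(2·8.08) = 0.569.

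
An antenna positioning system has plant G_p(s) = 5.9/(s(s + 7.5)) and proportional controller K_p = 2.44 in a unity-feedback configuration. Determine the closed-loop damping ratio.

ζ = 0.988

1 + K_p·G_p(s) = 0 gives s² + 7.5s + 14.4 = 0.
So ω_n² = 14.4 ⇒ ω_n = 3.794 rad/s, and ζ = 7.5/(2ω_n) = 0.988.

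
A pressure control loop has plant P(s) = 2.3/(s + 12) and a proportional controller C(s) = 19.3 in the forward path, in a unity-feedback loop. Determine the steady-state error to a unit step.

The loop is type 0. Static position error constant K_pos = C(0)·P(0) = 19.3·0.1917 = 3.699.
Steady-state error to a unit step: e_ss = 1/(1+K_pos) = 1/4.699 = 0.213.

0.213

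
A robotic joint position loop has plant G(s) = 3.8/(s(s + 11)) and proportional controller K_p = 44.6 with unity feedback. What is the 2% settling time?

The closed-loop denominator s² + 11s + 169.5 gives ω_n = √169.5 = 13.02 and ζ = 11/(2ω_n) = 0.4225.
2% settling time T_s ≈ 4/(ζω_n) = 4/5.5 = 0.727 s.

T_s ≈ 0.727 s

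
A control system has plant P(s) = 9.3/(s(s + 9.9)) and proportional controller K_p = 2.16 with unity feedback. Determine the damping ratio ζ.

ζ = 1.1

With unity feedback the closed-loop characteristic equation is s² + 9.9s + 2.16·9.3 = s² + 9.9s + 20.09 = 0.
So ω_n² = 20.09 ⇒ ω_n = 4.482 rad/s, and ζ = 9.9/(2ω_n) = 1.1.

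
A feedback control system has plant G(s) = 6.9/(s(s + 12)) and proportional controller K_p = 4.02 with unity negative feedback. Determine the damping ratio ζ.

1 + K_p·G(s) = 0 gives s² + 12s + 27.74 = 0.
So ω_n² = 27.74 ⇒ ω_n = 5.267 rad/s, and ζ = 12/(2ω_n) = 1.14.

ζ = 1.14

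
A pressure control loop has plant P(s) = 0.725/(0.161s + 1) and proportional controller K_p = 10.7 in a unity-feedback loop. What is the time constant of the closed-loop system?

Closed loop: T(s) = K_p·P/(1+K_p·P) = 7.757/(0.161s + 1 + 7.757), with pole at s = −(1 + 7.757)/0.161 = −54.39.
Closed-loop time constant τ = 1/54.39 = 0.0184 s.

τ = 0.0184 s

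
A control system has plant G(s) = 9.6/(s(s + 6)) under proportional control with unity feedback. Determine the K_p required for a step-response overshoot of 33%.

From %OS = 100·exp(−πζ/√(1−ζ²)) = 33%, ζ = −ln(0.33)/√(π²+ln²(0.33)) = 0.3328.
Characteristic equation s² + 6s + 9.6K_p = 0 gives ζ = 6/(2√(9.6K_p)).
Setting ζ = 0.3328: √(9.6K_p) = 6/(2·0.3328) = 9.015, so K_p = 81.27/9.6 = 8.47.

K_p = 8.47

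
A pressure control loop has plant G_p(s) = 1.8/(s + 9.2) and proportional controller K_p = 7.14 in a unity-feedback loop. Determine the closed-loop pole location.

Closed-loop transfer function: T(s) = K_p·G_p(s)/(1 + K_p·G_p(s)) = 12.85/(s + 9.2 + 12.85) = 12.85/(s + 22.05).
The closed-loop pole is at s = −22.05.

s = -22.05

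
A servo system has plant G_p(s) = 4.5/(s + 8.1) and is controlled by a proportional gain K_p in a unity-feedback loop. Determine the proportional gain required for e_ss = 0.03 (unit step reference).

For a type-0 loop with proportional control, e_ss = 1/(1 + K_p·G_p(0)).
G_p(0) = 0.5556. Require 1/(1 + K_p·0.5556) = 0.03, so 1 + 0.5556·K_p = 33.33.
K_p = (33.33 − 1)/0.5556 = 58.2.

K_p = 58.2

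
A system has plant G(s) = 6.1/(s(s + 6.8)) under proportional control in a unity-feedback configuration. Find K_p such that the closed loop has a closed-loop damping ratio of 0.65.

K_p = 4.49

Closed-loop characteristic equation: s² + 6.8s + K_p·6.1 = 0.
So ω_n = √(6.1K_p) and 2ζω_n = 6.8, giving ζ = 6.8/(2√(6.1K_p)).
Setting ζ = 0.65: √(6.1K_p) = 6.8/(2·0.65) = 5.231, so K_p = 27.36/6.1 = 4.49.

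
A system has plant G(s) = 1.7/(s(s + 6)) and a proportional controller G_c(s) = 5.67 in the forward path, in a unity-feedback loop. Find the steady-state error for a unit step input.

The open loop G_c(s)G(s) has a pole at the origin (type 1), so the static position error constant is infinite and e_ss = 1/(1+∞) = 0.

0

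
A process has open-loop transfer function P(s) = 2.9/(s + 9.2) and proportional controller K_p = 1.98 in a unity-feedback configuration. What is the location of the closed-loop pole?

s = -14.94

Closed-loop transfer function: T(s) = K_p·P(s)/(1 + K_p·P(s)) = 5.742/(s + 9.2 + 5.742) = 5.742/(s + 14.94).
The closed-loop pole is at s = −14.94.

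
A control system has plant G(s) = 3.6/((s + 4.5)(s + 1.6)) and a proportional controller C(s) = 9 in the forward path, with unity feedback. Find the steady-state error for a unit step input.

The loop is type 0. Static position error constant K_pos = C(0)·G(0) = 9·0.5 = 4.5.
Steady-state error to a unit step: e_ss = 1/(1+K_pos) = 1/5.5 = 0.182.

0.182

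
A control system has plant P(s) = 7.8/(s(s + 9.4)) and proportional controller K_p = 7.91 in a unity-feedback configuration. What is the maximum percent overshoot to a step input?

9.57%

The closed-loop denominator s² + 9.4s + 61.7 gives ω_n = √61.7 = 7.855 and ζ = 9.4/(2ω_n) = 0.5984.
%OS = 100·exp(−πζ/√(1−ζ²)) = 100·exp(−π·0.5984/√0.642) = 9.57%.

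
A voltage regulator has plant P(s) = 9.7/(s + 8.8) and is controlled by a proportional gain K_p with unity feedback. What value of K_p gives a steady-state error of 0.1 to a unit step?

The loop is type 0, so e_ss(step) = 1/(1 + K_pos) with K_pos = K_p·P(0).
P(0) = 1.102. Require 1/(1 + K_p·1.102) = 0.1, so 1 + 1.102·K_p = 10.
K_p = (10 − 1)/1.102 = 8.16.

K_p = 8.16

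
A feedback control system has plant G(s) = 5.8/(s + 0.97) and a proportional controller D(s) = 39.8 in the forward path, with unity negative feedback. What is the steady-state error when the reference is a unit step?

The loop is type 0. Static position error constant K_pos = D(0)·G(0) = 39.8·5.979 = 238.
Steady-state error to a unit step: e_ss = 1/(1+K_pos) = 1/239 = 0.00418.

0.00418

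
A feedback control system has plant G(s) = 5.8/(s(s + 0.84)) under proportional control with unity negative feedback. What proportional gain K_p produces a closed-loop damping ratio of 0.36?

Closed-loop characteristic equation: s² + 0.84s + K_p·5.8 = 0.
So ω_n = √(5.8K_p) and 2ζω_n = 0.84, giving ζ = 0.84/(2√(5.8K_p)).
Setting ζ = 0.36: √(5.8K_p) = 0.84/(2·0.36) = 1.167, so K_p = 1.361/5.8 = 0.235.

K_p = 0.235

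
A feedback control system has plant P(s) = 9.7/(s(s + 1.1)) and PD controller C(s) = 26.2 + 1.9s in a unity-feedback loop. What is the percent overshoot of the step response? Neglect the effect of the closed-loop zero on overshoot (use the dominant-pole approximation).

8.76%

Forward path: (26.2 + 1.9s)·9.7/(s(s+1.1)). The closed-loop characteristic equation is s² + (1.1 + 9.7·1.9)s + 9.7·26.2 = 0.
That is s² + 19.53s + 254.1 = 0, so ω_n = 15.94 rad/s and ζ = 19.53/(2·15.94) = 0.6125.
%OS = 100·exp(−πζ/√(1−ζ²)) = 8.76%.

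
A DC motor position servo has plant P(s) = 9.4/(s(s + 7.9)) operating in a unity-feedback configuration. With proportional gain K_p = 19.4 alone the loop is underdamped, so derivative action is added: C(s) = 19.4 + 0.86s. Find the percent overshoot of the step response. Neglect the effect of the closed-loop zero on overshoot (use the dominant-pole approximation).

9.96%

Forward path: (19.4 + 0.86s)·9.4/(s(s+7.9)). The closed-loop characteristic equation is s² + (7.9 + 9.4·0.86)s + 9.4·19.4 = 0.
That is s² + 15.98s + 182.4 = 0, so ω_n = 13.5 rad/s and ζ = 15.98/(2·13.5) = 0.5918.
%OS = 100·exp(−πζ/√(1−ζ²)) = 9.96%.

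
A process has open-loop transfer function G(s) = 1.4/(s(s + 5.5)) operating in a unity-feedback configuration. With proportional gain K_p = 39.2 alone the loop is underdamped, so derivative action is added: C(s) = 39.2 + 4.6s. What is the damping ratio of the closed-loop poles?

ζ = 0.806

Forward path: (39.2 + 4.6s)·1.4/(s(s+5.5)). The closed-loop characteristic equation is s² + (5.5 + 1.4·4.6)s + 1.4·39.2 = 0.
That is s² + 11.94s + 54.88 = 0, so ω_n = 7.408 rad/s and ζ = 11.94/(2·7.408) = 0.8059.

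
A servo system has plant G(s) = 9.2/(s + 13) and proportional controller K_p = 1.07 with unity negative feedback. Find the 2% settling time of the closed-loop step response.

T_s ≈ 0.175 s

Closed-loop transfer function: T(s) = K_p·G(s)/(1 + K_p·G(s)) = 9.844/(s + 13 + 9.844) = 9.844/(s + 22.84).
Time constant τ = 1/22.84 = 0.04378 s, so the 2% settling time is about 4τ = 0.175 s.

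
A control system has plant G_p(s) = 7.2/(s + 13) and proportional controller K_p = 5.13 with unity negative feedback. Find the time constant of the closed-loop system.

Closed-loop transfer function: T(s) = K_p·G_p(s)/(1 + K_p·G_p(s)) = 36.94/(s + 13 + 36.94) = 36.94/(s + 49.94).
Time constant τ = 1/49.94 = 0.02 s.

τ = 0.02 s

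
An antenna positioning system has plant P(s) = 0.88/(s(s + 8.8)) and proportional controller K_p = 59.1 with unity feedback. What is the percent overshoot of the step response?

8.9%

The closed-loop denominator s² + 8.8s + 52.01 gives ω_n = √52.01 = 7.212 and ζ = 8.8/(2ω_n) = 0.6101.
%OS = 100·exp(−πζ/√(1−ζ²)) = 100·exp(−π·0.6101/√0.6277) = 8.9%.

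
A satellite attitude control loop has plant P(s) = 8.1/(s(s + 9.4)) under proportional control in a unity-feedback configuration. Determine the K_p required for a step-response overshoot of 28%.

From %OS = 100·exp(−πζ/√(1−ζ²)) = 28%, ζ = −ln(0.28)/√(π²+ln²(0.28)) = 0.3755.
Characteristic equation s² + 9.4s + 8.1K_p = 0 gives ζ = 9.4/(2√(8.1K_p)).
Setting ζ = 0.3755: √(8.1K_p) = 9.4/(2·0.3755) = 12.52, so K_p = 156.6/8.1 = 19.3.

K_p = 19.3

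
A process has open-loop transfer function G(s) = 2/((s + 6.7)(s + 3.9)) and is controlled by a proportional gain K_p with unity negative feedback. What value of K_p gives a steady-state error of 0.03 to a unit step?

The loop is type 0, so e_ss(step) = 1/(1 + K_pos) with K_pos = K_p·G(0).
G(0) = 0.07654. Require 1/(1 + K_p·0.07654) = 0.03, so 1 + 0.07654·K_p = 33.33.
K_p = (33.33 − 1)/0.07654 = 422.

K_p = 422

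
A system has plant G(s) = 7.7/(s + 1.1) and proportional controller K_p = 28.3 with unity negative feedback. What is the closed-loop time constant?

Closed-loop transfer function: T(s) = K_p·G(s)/(1 + K_p·G(s)) = 217.9/(s + 1.1 + 217.9) = 217.9/(s + 219).
Time constant τ = 1/219 = 0.00457 s.

τ = 0.00457 s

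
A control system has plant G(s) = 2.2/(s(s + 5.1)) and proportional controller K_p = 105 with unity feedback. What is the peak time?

Closed-loop characteristic equation: s² + 5.1s + 231 = 0, so ω_n = 15.2 rad/s and ζ = 5.1/(2·15.2) = 0.1678.
Damped frequency ω_d = ω_n√(1−ζ²) = 14.98 rad/s, so peak time T_p = π/ω_d = 0.21 s.

T_p = 0.21 s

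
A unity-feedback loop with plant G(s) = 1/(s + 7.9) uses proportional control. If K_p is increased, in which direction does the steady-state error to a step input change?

decrease

The position error constant K_pos = K_p·G(0) grows with K_p, and e_ss = 1/(1+K_pos) falls.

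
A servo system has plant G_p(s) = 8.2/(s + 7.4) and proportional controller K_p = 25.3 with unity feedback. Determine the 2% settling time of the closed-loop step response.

T_s ≈ 0.0186 s

Closed-loop transfer function: T(s) = K_p·G_p(s)/(1 + K_p·G_p(s)) = 207.5/(s + 7.4 + 207.5) = 207.5/(s + 214.9).
Time constant τ = 1/214.9 = 0.004654 s, so the 2% settling time is about 4τ = 0.0186 s.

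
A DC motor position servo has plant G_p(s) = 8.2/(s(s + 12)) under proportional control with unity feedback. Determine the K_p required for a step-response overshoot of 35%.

From %OS = 100·exp(−πζ/√(1−ζ²)) = 35%, ζ = −ln(0.35)/√(π²+ln²(0.35)) = 0.3169.
Characteristic equation s² + 12s + 8.2K_p = 0 gives ζ = 12/(2√(8.2K_p)).
Setting ζ = 0.3169: √(8.2K_p) = 12/(2·0.3169) = 18.93, so K_p = 358.4/8.2 = 43.7.

K_p = 43.7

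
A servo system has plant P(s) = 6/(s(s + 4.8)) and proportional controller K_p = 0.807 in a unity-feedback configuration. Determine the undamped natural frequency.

1 + K_p·P(s) = 0 gives s² + 4.8s + 4.842 = 0.
So ω_n² = 4.842 ⇒ ω_n = 2.2 rad/s, and ζ = 4.8/(2ω_n) = 1.09.

ω_n = 2.2 rad/s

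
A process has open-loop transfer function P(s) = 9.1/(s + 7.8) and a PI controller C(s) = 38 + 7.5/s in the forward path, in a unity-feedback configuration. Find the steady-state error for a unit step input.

The open loop C(s)P(s) has a pole at the origin (type 1), so the static position error constant is infinite and e_ss = 1/(1+∞) = 0.

0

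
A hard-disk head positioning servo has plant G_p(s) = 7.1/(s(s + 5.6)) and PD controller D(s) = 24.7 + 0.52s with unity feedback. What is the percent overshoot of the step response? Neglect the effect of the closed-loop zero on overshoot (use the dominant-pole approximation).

Forward path: (24.7 + 0.52s)·7.1/(s(s+5.6)). The closed-loop characteristic equation is s² + (5.6 + 7.1·0.52)s + 7.1·24.7 = 0.
That is s² + 9.292s + 175.4 = 0, so ω_n = 13.24 rad/s and ζ = 9.292/(2·13.24) = 0.3508.
%OS = 100·exp(−πζ/√(1−ζ²)) = 30.8%.

30.8%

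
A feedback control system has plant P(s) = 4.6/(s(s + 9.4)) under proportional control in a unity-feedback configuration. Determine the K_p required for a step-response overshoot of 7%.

From %OS = 100·exp(−πζ/√(1−ζ²)) = 7%, ζ = −ln(0.07)/√(π²+ln²(0.07)) = 0.6461.
Characteristic equation s² + 9.4s + 4.6K_p = 0 gives ζ = 9.4/(2√(4.6K_p)).
Setting ζ = 0.6461: √(4.6K_p) = 9.4/(2·0.6461) = 7.275, so K_p = 52.92/4.6 = 11.5.

K_p = 11.5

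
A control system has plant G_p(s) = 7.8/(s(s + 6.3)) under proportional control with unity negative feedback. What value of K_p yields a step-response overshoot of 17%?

K_p = 5.27

From %OS = 100·exp(−πζ/√(1−ζ²)) = 17%, ζ = −ln(0.17)/√(π²+ln²(0.17)) = 0.4913.
Characteristic equation s² + 6.3s + 7.8K_p = 0 gives ζ = 6.3/(2√(7.8K_p)).
Setting ζ = 0.4913: √(7.8K_p) = 6.3/(2·0.4913) = 6.412, so K_p = 41.11/7.8 = 5.27.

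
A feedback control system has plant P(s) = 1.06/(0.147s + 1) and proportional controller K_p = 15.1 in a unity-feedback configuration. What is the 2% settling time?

T_s ≈ 0.0346 s

Closed loop: T(s) = K_p·P/(1+K_p·P) = 16.01/(0.147s + 1 + 16.01), with pole at s = −(1 + 16.01)/0.147 = −115.7.
τ = 1/115.7 = 0.008644 s, so 2% settling time ≈ 4τ = 0.0346 s.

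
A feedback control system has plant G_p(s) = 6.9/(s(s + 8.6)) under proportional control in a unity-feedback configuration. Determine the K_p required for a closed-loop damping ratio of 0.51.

K_p = 10.3

Closed-loop characteristic equation: s² + 8.6s + K_p·6.9 = 0.
So ω_n = √(6.9K_p) and 2ζω_n = 8.6, giving ζ = 8.6/(2√(6.9K_p)).
Setting ζ = 0.51: √(6.9K_p) = 8.6/(2·0.51) = 8.431, so K_p = 71.09/6.9 = 10.3.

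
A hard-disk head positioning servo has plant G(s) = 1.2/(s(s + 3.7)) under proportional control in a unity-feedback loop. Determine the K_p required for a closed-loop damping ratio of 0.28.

Closed-loop characteristic equation: s² + 3.7s + K_p·1.2 = 0.
So ω_n = √(1.2K_p) and 2ζω_n = 3.7, giving ζ = 3.7/(2√(1.2K_p)).
Setting ζ = 0.28: √(1.2K_p) = 3.7/(2·0.28) = 6.607, so K_p = 43.65/1.2 = 36.4.

K_p = 36.4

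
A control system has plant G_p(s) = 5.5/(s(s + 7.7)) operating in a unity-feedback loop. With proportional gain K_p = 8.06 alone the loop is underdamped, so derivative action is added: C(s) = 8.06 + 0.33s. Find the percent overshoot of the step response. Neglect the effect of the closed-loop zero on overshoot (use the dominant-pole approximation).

4.04%

Forward path: (8.06 + 0.33s)·5.5/(s(s+7.7)). The closed-loop characteristic equation is s² + (7.7 + 5.5·0.33)s + 5.5·8.06 = 0.
That is s² + 9.515s + 44.33 = 0, so ω_n = 6.658 rad/s and ζ = 9.515/(2·6.658) = 0.7145.
%OS = 100·exp(−πζ/√(1−ζ²)) = 4.04%.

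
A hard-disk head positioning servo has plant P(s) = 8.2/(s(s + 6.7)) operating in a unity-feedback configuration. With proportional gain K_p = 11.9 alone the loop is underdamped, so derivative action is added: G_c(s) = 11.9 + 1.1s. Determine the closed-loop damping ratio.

Forward path: (11.9 + 1.1s)·8.2/(s(s+6.7)). The closed-loop characteristic equation is s² + (6.7 + 8.2·1.1)s + 8.2·11.9 = 0.
That is s² + 15.72s + 97.58 = 0, so ω_n = 9.878 rad/s and ζ = 15.72/(2·9.878) = 0.7957.

ζ = 0.796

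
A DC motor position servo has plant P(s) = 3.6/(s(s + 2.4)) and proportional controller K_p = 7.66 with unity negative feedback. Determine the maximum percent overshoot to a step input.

From 1 + K_pP(s) = 0: s² + 2.4s + 27.58 = 0 ⇒ ω_n = 5.251, ζ = 0.2285.
%OS = 100·exp(−πζ/√(1−ζ²)) = 100·exp(−π·0.2285/√0.9478) = 47.8%.

47.8%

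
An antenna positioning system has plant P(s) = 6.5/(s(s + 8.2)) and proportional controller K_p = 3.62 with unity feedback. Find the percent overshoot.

0.695%

From 1 + K_pP(s) = 0: s² + 8.2s + 23.53 = 0 ⇒ ω_n = 4.851, ζ = 0.8452.
%OS = 100·exp(−πζ/√(1−ζ²)) = 100·exp(−π·0.8452/√0.2856) = 0.695%.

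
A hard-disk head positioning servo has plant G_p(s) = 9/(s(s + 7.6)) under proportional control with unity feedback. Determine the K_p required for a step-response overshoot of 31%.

From %OS = 100·exp(−πζ/√(1−ζ²)) = 31%, ζ = −ln(0.31)/√(π²+ln²(0.31)) = 0.3493.
Characteristic equation s² + 7.6s + 9K_p = 0 gives ζ = 7.6/(2√(9K_p)).
Setting ζ = 0.3493: √(9K_p) = 7.6/(2·0.3493) = 10.88, so K_p = 118.3/9 = 13.1.

K_p = 13.1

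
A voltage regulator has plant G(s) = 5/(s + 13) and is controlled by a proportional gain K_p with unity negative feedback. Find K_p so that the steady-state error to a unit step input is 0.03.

For a type-0 loop with proportional control, e_ss = 1/(1 + K_p·G(0)).
G(0) = 0.3846. Require 1/(1 + K_p·0.3846) = 0.03, so 1 + 0.3846·K_p = 33.33.
K_p = (33.33 − 1)/0.3846 = 84.1.

K_p = 84.1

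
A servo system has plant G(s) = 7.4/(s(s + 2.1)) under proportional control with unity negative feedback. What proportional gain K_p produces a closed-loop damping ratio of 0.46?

Closed-loop characteristic equation: s² + 2.1s + K_p·7.4 = 0.
So ω_n = √(7.4K_p) and 2ζω_n = 2.1, giving ζ = 2.1/(2√(7.4K_p)).
Setting ζ = 0.46: √(7.4K_p) = 2.1/(2·0.46) = 2.283, so K_p = 5.21/7.4 = 0.704.

K_p = 0.704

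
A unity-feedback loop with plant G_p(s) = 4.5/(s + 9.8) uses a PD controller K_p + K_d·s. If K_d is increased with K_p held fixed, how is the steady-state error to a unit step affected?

unchanged

At s = 0 the derivative term contributes nothing: C(0) = K_p regardless of K_d, so K_pos = K_p·G_p(0) and e_ss are unchanged.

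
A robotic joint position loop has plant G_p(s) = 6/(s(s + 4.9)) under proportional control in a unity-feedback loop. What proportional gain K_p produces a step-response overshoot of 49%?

From %OS = 100·exp(−πζ/√(1−ζ²)) = 49%, ζ = −ln(0.49)/√(π²+ln²(0.49)) = 0.2214.
Characteristic equation s² + 4.9s + 6K_p = 0 gives ζ = 4.9/(2√(6K_p)).
Setting ζ = 0.2214: √(6K_p) = 4.9/(2·0.2214) = 11.06, so K_p = 122.4/6 = 20.4.

K_p = 20.4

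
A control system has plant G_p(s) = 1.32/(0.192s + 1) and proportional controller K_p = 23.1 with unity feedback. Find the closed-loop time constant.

Closed loop: T(s) = K_p·G_p/(1+K_p·G_p) = 30.49/(0.192s + 1 + 30.49), with pole at s = −(1 + 30.49)/0.192 = −164.
Closed-loop time constant τ = 1/164 = 0.0061 s.

τ = 0.0061 s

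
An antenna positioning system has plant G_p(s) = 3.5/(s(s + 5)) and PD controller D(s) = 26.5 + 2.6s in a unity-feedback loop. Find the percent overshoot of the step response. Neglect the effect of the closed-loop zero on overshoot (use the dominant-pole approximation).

Forward path: (26.5 + 2.6s)·3.5/(s(s+5)). The closed-loop characteristic equation is s² + (5 + 3.5·2.6)s + 3.5·26.5 = 0.
That is s² + 14.1s + 92.75 = 0, so ω_n = 9.631 rad/s and ζ = 14.1/(2·9.631) = 0.732.
%OS = 100·exp(−πζ/√(1−ζ²)) = 3.42%.

3.42%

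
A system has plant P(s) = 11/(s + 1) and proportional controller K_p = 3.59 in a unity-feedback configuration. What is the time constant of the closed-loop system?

τ = 0.0247 s

Closed-loop transfer function: T(s) = K_p·P(s)/(1 + K_p·P(s)) = 39.49/(s + 1 + 39.49) = 39.49/(s + 40.49).
Time constant τ = 1/40.49 = 0.0247 s.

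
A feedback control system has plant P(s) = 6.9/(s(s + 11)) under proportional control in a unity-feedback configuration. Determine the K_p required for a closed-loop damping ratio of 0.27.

K_p = 60.1

Closed-loop characteristic equation: s² + 11s + K_p·6.9 = 0.
So ω_n = √(6.9K_p) and 2ζω_n = 11, giving ζ = 11/(2√(6.9K_p)).
Setting ζ = 0.27: √(6.9K_p) = 11/(2·0.27) = 20.37, so K_p = 415/6.9 = 60.1.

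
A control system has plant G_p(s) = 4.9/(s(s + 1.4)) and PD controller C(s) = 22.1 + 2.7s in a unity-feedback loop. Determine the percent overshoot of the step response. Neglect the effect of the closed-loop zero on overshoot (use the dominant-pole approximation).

4.48%

Forward path: (22.1 + 2.7s)·4.9/(s(s+1.4)). The closed-loop characteristic equation is s² + (1.4 + 4.9·2.7)s + 4.9·22.1 = 0.
That is s² + 14.63s + 108.3 = 0, so ω_n = 10.41 rad/s and ζ = 14.63/(2·10.41) = 0.7029.
%OS = 100·exp(−πζ/√(1−ζ²)) = 4.48%.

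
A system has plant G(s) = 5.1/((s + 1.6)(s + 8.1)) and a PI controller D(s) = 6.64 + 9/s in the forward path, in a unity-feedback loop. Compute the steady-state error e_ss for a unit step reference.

0

The open loop D(s)G(s) has a pole at the origin (type 1), so the static position error constant is infinite and e_ss = 1/(1+∞) = 0.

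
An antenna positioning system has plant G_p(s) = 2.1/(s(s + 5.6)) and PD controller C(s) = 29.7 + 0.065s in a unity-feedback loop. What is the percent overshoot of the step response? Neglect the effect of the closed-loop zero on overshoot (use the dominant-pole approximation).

Forward path: (29.7 + 0.065s)·2.1/(s(s+5.6)). The closed-loop characteristic equation is s² + (5.6 + 2.1·0.065)s + 2.1·29.7 = 0.
That is s² + 5.736s + 62.37 = 0, so ω_n = 7.897 rad/s and ζ = 5.736/(2·7.897) = 0.3632.
%OS = 100·exp(−πζ/√(1−ζ²)) = 29.4%.

29.4%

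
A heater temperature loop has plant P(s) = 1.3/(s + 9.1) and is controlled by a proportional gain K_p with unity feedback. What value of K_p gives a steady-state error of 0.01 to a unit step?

K_p = 693

For a type-0 loop with proportional control, e_ss = 1/(1 + K_p·P(0)).
P(0) = 0.1429. Require 1/(1 + K_p·0.1429) = 0.01, so 1 + 0.1429·K_p = 100.
K_p = (100 − 1)/0.1429 = 693.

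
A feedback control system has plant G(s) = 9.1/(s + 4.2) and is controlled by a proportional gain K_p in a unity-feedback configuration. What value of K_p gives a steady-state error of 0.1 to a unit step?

The loop is type 0, so e_ss(step) = 1/(1 + K_pos) with K_pos = K_p·G(0).
G(0) = 2.167. Require 1/(1 + K_p·2.167) = 0.1, so 1 + 2.167·K_p = 10.
K_p = (10 − 1)/2.167 = 4.15.

K_p = 4.15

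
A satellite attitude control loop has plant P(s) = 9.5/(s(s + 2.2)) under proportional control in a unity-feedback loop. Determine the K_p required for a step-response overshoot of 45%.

From %OS = 100·exp(−πζ/√(1−ζ²)) = 45%, ζ = −ln(0.45)/√(π²+ln²(0.45)) = 0.2463.
Characteristic equation s² + 2.2s + 9.5K_p = 0 gives ζ = 2.2/(2√(9.5K_p)).
Setting ζ = 0.2463: √(9.5K_p) = 2.2/(2·0.2463) = 4.465, so K_p = 19.94/9.5 = 2.1.

K_p = 2.1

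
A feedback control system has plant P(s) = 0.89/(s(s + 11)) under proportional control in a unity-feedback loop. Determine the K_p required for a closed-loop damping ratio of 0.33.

K_p = 312

Closed-loop characteristic equation: s² + 11s + K_p·0.89 = 0.
So ω_n = √(0.89K_p) and 2ζω_n = 11, giving ζ = 11/(2√(0.89K_p)).
Setting ζ = 0.33: √(0.89K_p) = 11/(2·0.33) = 16.67, so K_p = 277.8/0.89 = 312.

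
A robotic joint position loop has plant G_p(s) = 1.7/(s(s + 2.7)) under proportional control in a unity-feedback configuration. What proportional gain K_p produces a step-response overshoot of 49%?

From %OS = 100·exp(−πζ/√(1−ζ²)) = 49%, ζ = −ln(0.49)/√(π²+ln²(0.49)) = 0.2214.
Characteristic equation s² + 2.7s + 1.7K_p = 0 gives ζ = 2.7/(2√(1.7K_p)).
Setting ζ = 0.2214: √(1.7K_p) = 2.7/(2·0.2214) = 6.097, so K_p = 37.17/1.7 = 21.9.

K_p = 21.9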